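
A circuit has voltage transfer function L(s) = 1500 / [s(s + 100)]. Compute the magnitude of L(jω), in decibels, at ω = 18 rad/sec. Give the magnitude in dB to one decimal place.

|j18 + 100| = √(18² + 100²) = 101.6
|j18| = 18
|L(j18)| = 1500 / (101.6 × 18) = 0.82015
20 log₁₀(0.82015) = -1.72 dB

-1.7 dB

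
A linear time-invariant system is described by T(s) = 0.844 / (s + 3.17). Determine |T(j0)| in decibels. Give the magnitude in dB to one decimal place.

T(0) = 0.844 / 3.17 = 0.26625
20 log₁₀(0.26625) = -11.49 dB

-11.5 dB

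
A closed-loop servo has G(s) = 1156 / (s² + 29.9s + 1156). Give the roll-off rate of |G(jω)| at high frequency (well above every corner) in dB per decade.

-40 dB/decade

With 0 zeros and 2 poles, the high-frequency asymptotic slope is 20 × (0 − 2) = -40 dB/decade.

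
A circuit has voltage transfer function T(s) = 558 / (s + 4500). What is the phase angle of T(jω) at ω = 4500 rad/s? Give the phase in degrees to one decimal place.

-45.0°

∠(j4500 + 4500) = arctan(4500/4500) = 45.00°
∠T(j4500) = −45.00° = -45.00°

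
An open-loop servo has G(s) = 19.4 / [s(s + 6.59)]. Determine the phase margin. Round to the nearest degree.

68 deg

Gain crossover: |G(jω)| = 1 at ω ≈ 2.72 rad/sec.
∠G(j2.72) = −90° − arctan(2.72/6.59) ≈ -112.44°
PM = 180° + (-112.44°) = 67.56°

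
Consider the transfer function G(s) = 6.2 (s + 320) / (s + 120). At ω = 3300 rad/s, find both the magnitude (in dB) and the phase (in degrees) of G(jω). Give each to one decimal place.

|j3300 + 320| = √(3300² + 320²) = 3315
|j3300 + 120| = √(3300² + 120²) = 3302
|G(j3300)| = 6.2 × 3315 / 3302 = 6.225
20 log₁₀(6.225) = 15.88 dB
∠(j3300 + 320) = arctan(3300/320) = 84.46°
∠(j3300 + 120) = arctan(3300/120) = 87.92°
∠G(j3300) = 84.46° − 87.92° = -3.46°

|G| = 15.9 dB, ∠G = -3.5°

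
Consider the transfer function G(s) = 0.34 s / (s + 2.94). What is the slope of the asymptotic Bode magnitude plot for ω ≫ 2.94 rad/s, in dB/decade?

With 1 zero and 1 pole, the high-frequency asymptotic slope is 20 × (1 − 1) = 0 dB/decade.

0 dB/decade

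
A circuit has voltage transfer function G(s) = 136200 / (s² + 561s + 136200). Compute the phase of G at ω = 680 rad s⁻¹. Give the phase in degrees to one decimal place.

-130.5°

∠[(j680)² + 561(j680) + 136200] = ∠[-3.262e+05 + j3.8148e+05] = 130.53°
∠G(j680) = −130.53° = -130.53°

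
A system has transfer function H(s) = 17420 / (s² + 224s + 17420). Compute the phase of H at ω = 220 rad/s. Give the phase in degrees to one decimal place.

-122.2°

∠[(j220)² + 224(j220) + 17420] = ∠[-30980 + j49280] = 122.16°
∠H(j220) = −122.16° = -122.16°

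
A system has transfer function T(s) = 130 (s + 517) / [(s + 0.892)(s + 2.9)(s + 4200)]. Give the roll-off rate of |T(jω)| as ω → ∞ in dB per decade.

With 1 zero and 3 poles, the high-frequency asymptotic slope is 20 × (1 − 3) = -40 dB/decade.

-40 dB/decade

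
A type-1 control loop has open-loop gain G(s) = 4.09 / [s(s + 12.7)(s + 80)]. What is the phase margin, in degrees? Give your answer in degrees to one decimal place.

90.0°

Gain crossover: |G(jω)| = 1 at ω ≈ 0.00403 rad/s.
∠G(j0.00403) = −90° − arctan(0.00403/12.7) − arctan(0.00403/80) ≈ -90.02°
PM = 180° + (-90.02°) = 89.98°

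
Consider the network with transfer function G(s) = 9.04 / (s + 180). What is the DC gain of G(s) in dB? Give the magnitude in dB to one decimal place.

G(0) = 9.04 / 180 = 0.050222
20 log₁₀(0.050222) = -25.98 dB

-26.0 dB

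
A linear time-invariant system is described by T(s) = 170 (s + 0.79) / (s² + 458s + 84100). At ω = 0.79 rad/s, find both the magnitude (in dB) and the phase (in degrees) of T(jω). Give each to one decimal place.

|T| = -52.9 dB, ∠T = 44.8°

|j0.79 + 0.79| = √(0.79² + 0.79²) = 1.117
|(j0.79)² + 458(j0.79) + 84100| = |84099 + j361.82| = 8.41e+04
|T(j0.79)| = 170 × 1.117 / 8.41e+04 = 0.0022584
20 log₁₀(0.0022584) = -52.92 dB
∠(j0.79 + 0.79) = arctan(0.79/0.79) = 45.00°
∠[(j0.79)² + 458(j0.79) + 84100] = ∠[84099 + j361.82] = 0.25°
∠T(j0.79) = 45.00° − 0.25° = 44.75°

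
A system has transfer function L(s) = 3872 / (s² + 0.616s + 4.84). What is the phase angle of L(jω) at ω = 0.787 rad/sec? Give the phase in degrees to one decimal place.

-6.6°

∠[(j0.787)² + 0.616(j0.787) + 4.84] = ∠[4.2206 + j0.48479] = 6.55°
∠L(j0.787) = −6.55° = -6.55°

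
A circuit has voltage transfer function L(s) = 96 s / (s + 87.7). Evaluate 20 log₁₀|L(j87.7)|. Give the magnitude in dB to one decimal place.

|j87.7| = 87.7
|j87.7 + 87.7| = √(87.7² + 87.7²) = 124
|L(j87.7)| = 96 × 87.7 / 124 = 67.882
20 log₁₀(67.882) = 36.64 dB

36.6 dB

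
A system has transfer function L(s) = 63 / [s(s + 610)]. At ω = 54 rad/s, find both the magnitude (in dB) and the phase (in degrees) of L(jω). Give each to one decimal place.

|j54 + 610| = √(54² + 610²) = 612.4
|j54| = 54
|L(j54)| = 63 / (612.4 × 54) = 0.0019051
20 log₁₀(0.0019051) = -54.40 dB
∠(j54 + 610) = arctan(54/610) = 5.06°
∠(j54) = 90.00°
∠L(j54) = − (5.06° + 90.00°) = -95.06°

|L| = -54.4 dB, ∠L = -95.1°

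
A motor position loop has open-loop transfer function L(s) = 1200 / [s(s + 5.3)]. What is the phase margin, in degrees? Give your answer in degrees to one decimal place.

Gain crossover: |L(jω)| = 1 at ω ≈ 34.4 rad/sec.
∠L(j34.4) = −90° − arctan(34.4/5.3) ≈ -171.25°
PM = 180° + (-171.25°) = 8.75°

8.7°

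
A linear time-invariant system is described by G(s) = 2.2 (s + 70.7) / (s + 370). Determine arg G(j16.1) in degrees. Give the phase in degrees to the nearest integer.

∠(j16.1 + 70.7) = arctan(16.1/70.7) = 12.83°
∠(j16.1 + 370) = arctan(16.1/370) = 2.49°
∠G(j16.1) = 12.83° − 2.49° = 10.34°

10°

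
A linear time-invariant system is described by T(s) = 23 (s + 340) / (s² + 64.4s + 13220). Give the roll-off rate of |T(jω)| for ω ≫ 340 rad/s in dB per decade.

With 1 zero and 2 poles, the high-frequency asymptotic slope is 20 × (1 − 2) = -20 dB/decade.

-20 dB/decade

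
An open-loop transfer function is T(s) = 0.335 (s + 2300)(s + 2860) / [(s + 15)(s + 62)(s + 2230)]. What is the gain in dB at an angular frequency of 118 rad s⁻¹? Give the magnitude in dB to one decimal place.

|j118 + 2300| = √(118² + 2300²) = 2303
|j118 + 2860| = √(118² + 2860²) = 2862
|j118 + 15| = √(118² + 15²) = 118.9
|j118 + 62| = √(118² + 62²) = 133.3
|j118 + 2230| = √(118² + 2230²) = 2233
|T(j118)| = 0.335 × 2303 × 2862 / (118.9 × 133.3 × 2233) = 0.062371
20 log₁₀(0.062371) = -24.10 dB

-24.1 dB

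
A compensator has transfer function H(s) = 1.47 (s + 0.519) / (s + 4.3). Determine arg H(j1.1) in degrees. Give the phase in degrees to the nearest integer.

50°

∠(j1.1 + 0.519) = arctan(1.1/0.519) = 64.74°
∠(j1.1 + 4.3) = arctan(1.1/4.3) = 14.35°
∠H(j1.1) = 64.74° − 14.35° = 50.39°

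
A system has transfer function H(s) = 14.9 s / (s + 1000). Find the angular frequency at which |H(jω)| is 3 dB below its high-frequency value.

1000 rad/sec

For a single-pole high-pass, the −3 dB point is at the pole: ω = 1000 rad/sec.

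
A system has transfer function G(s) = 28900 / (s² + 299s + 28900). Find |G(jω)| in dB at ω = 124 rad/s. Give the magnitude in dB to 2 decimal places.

-2.71 dB

|(j124)² + 299(j124) + 28900| = |13524 + j37076| = 3.947e+04
|G(j124)| = 28900 / 3.947e+04 = 0.73228
20 log₁₀(0.73228) = -2.706 dB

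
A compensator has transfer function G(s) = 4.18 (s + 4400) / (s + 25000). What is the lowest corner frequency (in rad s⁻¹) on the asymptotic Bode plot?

4400 rad s⁻¹

Break frequencies occur at each pole and zero magnitude: 4400 rad s⁻¹, 25000 rad s⁻¹.
The lowest is 4400 rad s⁻¹.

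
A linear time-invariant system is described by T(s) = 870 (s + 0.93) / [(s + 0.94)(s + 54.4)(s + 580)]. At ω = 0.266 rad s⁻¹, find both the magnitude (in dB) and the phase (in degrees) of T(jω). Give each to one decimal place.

|T| = -31.3 dB, ∠T = -0.1°

|j0.266 + 0.93| = √(0.266² + 0.93²) = 0.9673
|j0.266 + 0.94| = √(0.266² + 0.94²) = 0.9769
|j0.266 + 54.4| = √(0.266² + 54.4²) = 54.4
|j0.266 + 580| = √(0.266² + 580²) = 580
|T(j0.266)| = 870 × 0.9673 / (0.9769 × 54.4 × 580) = 0.027302
20 log₁₀(0.027302) = -31.28 dB
∠(j0.266 + 0.93) = arctan(0.266/0.93) = 15.96°
∠(j0.266 + 0.94) = arctan(0.266/0.94) = 15.80°
∠(j0.266 + 54.4) = arctan(0.266/54.4) = 0.28°
∠(j0.266 + 580) = arctan(0.266/580) = 0.03°
∠T(j0.266) = 15.96° − (15.80° + 0.28° + 0.03°) = -0.15°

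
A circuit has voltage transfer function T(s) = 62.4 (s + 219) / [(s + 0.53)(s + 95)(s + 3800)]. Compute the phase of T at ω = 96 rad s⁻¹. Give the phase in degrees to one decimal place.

∠(j96 + 219) = arctan(96/219) = 23.67°
∠(j96 + 0.53) = arctan(96/0.53) = 89.68°
∠(j96 + 95) = arctan(96/95) = 45.30°
∠(j96 + 3800) = arctan(96/3800) = 1.45°
∠T(j96) = 23.67° − (89.68° + 45.30° + 1.45°) = -112.76°

-112.8 deg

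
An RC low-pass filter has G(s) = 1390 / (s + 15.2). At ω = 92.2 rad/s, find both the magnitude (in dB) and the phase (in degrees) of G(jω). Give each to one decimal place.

|j92.2 + 15.2| = √(92.2² + 15.2²) = 93.44
|G(j92.2)| = 1390 / 93.44 = 14.875
20 log₁₀(14.875) = 23.45 dB
∠(j92.2 + 15.2) = arctan(92.2/15.2) = 80.64°
∠G(j92.2) = −80.64° = -80.64°

|G| = 23.4 dB, ∠G = -80.6 deg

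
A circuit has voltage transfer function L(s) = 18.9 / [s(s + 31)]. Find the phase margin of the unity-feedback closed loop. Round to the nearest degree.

89°

Gain crossover: |L(jω)| = 1 at ω ≈ 0.61 rad/sec.
∠L(j0.61) = −90° − arctan(0.61/31) ≈ -91.13°
PM = 180° + (-91.13°) = 88.87°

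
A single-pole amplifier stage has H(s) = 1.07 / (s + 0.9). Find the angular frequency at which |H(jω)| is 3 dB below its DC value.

0.9 rad/s

For a single-pole low-pass, the −3 dB point is at the pole: ω = 0.9 rad/s.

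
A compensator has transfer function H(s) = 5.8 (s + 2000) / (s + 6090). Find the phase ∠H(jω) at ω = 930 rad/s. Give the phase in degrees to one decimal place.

16.3°

∠(j930 + 2000) = arctan(930/2000) = 24.94°
∠(j930 + 6090) = arctan(930/6090) = 8.68°
∠H(j930) = 24.94° − 8.68° = 16.26°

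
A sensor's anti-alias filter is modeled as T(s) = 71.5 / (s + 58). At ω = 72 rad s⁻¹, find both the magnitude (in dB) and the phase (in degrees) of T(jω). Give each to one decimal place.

|j72 + 58| = √(72² + 58²) = 92.46
|T(j72)| = 71.5 / 92.46 = 0.77335
20 log₁₀(0.77335) = -2.23 dB
∠(j72 + 58) = arctan(72/58) = 51.15°
∠T(j72) = −51.15° = -51.15°

|T| = -2.2 dB, ∠T = -51.1°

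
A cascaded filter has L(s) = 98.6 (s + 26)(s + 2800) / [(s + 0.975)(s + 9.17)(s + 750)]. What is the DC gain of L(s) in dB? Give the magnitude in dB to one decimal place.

60.6 dB

L(0) = 98.6 × 26 × 2800 / (0.975 × 9.17 × 750) = 1070.5
20 log₁₀(1070.5) = 60.59 dB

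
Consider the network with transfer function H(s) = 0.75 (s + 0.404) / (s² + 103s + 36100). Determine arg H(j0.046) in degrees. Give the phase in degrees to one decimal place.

∠(j0.046 + 0.404) = arctan(0.046/0.404) = 6.50°
∠[(j0.046)² + 103(j0.046) + 36100] = ∠[36100 + j4.738] = 0.01°
∠H(j0.046) = 6.50° − 0.01° = 6.49°

6.5 deg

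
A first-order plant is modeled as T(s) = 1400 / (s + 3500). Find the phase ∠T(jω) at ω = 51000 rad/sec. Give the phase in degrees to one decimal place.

-86.1 deg

∠(j51000 + 3500) = arctan(51000/3500) = 86.07°
∠T(j51000) = −86.07° = -86.07°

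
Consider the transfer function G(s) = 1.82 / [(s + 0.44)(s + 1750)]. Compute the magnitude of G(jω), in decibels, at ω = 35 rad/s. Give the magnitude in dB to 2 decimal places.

|j35 + 0.44| = √(35² + 0.44²) = 35
|j35 + 1750| = √(35² + 1750²) = 1750
|G(j35)| = 1.82 / (35 × 1750) = 2.9706e-05
20 log₁₀(2.9706e-05) = -90.543 dB

-90.54 dB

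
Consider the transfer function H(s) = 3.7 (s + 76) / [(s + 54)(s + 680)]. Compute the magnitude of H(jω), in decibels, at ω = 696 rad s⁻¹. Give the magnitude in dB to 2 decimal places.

-48.37 dB

|j696 + 76| = √(696² + 76²) = 700.1
|j696 + 54| = √(696² + 54²) = 698.1
|j696 + 680| = √(696² + 680²) = 973
|H(j696)| = 3.7 × 700.1 / (698.1 × 973) = 0.0038136
20 log₁₀(0.0038136) = -48.373 dB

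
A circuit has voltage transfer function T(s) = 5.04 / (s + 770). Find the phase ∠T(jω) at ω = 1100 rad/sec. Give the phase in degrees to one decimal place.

∠(j1100 + 770) = arctan(1100/770) = 55.01°
∠T(j1100) = −55.01° = -55.01°

-55.0 deg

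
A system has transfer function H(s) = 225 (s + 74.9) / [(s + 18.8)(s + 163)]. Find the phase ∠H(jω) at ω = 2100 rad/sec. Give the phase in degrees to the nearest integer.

-87 deg

∠(j2100 + 74.9) = arctan(2100/74.9) = 87.96°
∠(j2100 + 18.8) = arctan(2100/18.8) = 89.49°
∠(j2100 + 163) = arctan(2100/163) = 85.56°
∠H(j2100) = 87.96° − (89.49° + 85.56°) = -87.09°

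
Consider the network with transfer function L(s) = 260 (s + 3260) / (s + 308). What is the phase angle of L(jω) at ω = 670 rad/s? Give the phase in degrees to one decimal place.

∠(j670 + 3260) = arctan(670/3260) = 11.61°
∠(j670 + 308) = arctan(670/308) = 65.31°
∠L(j670) = 11.61° − 65.31° = -53.70°

-53.7 deg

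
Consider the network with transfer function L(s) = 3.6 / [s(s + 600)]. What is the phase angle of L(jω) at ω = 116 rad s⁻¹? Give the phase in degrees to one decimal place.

∠(j116 + 600) = arctan(116/600) = 10.94°
∠(j116) = 90.00°
∠L(j116) = − (10.94° + 90.00°) = -100.94°

-100.9°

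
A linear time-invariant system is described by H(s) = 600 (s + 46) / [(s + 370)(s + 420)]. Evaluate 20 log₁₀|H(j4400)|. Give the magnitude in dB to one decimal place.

-17.4 dB

|j4400 + 46| = √(4400² + 46²) = 4400
|j4400 + 370| = √(4400² + 370²) = 4416
|j4400 + 420| = √(4400² + 420²) = 4420
|H(j4400)| = 600 × 4400 / (4416 × 4420) = 0.13528
20 log₁₀(0.13528) = -17.38 dB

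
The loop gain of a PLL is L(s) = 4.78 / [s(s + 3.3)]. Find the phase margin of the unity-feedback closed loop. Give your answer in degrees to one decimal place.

67.9°

Gain crossover: |L(jω)| = 1 at ω ≈ 1.34 rad/s.
∠L(j1.34) = −90° − arctan(1.34/3.3) ≈ -112.13°
PM = 180° + (-112.13°) = 67.87°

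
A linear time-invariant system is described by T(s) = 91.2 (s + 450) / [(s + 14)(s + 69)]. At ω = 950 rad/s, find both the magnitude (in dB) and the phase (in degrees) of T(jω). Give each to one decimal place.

|j950 + 450| = √(950² + 450²) = 1051
|j950 + 14| = √(950² + 14²) = 950.1
|j950 + 69| = √(950² + 69²) = 952.5
|T(j950)| = 91.2 × 1051 / (950.1 × 952.5) = 0.10593
20 log₁₀(0.10593) = -19.50 dB
∠(j950 + 450) = arctan(950/450) = 64.65°
∠(j950 + 14) = arctan(950/14) = 89.16°
∠(j950 + 69) = arctan(950/69) = 85.85°
∠T(j950) = 64.65° − (89.16° + 85.85°) = -110.35°

|T| = -19.5 dB, ∠T = -110.3°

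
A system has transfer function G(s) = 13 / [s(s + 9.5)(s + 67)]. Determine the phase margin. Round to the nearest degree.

90°

Gain crossover: |G(jω)| = 1 at ω ≈ 0.0204 rad/s.
∠G(j0.0204) = −90° − arctan(0.0204/9.5) − arctan(0.0204/67) ≈ -90.14°
PM = 180° + (-90.14°) = 89.86°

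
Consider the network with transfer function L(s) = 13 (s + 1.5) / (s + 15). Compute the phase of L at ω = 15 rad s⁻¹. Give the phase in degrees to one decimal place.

39.3°

∠(j15 + 1.5) = arctan(15/1.5) = 84.29°
∠(j15 + 15) = arctan(15/15) = 45.00°
∠L(j15) = 84.29° − 45.00° = 39.29°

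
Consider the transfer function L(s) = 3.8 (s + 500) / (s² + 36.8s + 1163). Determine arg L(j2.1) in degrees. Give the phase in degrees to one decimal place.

∠(j2.1 + 500) = arctan(2.1/500) = 0.24°
∠[(j2.1)² + 36.8(j2.1) + 1163] = ∠[1158.6 + j77.28] = 3.82°
∠L(j2.1) = 0.24° − 3.82° = -3.58°

-3.6°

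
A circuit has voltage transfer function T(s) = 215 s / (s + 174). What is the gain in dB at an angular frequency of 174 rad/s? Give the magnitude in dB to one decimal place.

43.6 dB

|j174| = 174
|j174 + 174| = √(174² + 174²) = 246.1
|T(j174)| = 215 × 174 / 246.1 = 152.03
20 log₁₀(152.03) = 43.64 dB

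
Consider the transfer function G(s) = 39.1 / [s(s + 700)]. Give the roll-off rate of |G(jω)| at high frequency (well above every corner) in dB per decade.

With 0 zeros and 2 poles, the high-frequency asymptotic slope is 20 × (0 − 2) = -40 dB/decade.

-40 dB/decade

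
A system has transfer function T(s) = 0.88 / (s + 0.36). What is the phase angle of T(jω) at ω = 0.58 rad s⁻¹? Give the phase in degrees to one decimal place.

-58.2°

∠(j0.58 + 0.36) = arctan(0.58/0.36) = 58.17°
∠T(j0.58) = −58.17° = -58.17°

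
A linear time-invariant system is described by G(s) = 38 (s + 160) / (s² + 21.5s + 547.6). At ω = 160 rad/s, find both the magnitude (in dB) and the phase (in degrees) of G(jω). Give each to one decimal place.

|j160 + 160| = √(160² + 160²) = 226.3
|(j160)² + 21.5(j160) + 547.6| = |-25052 + j3440| = 2.529e+04
|G(j160)| = 38 × 226.3 / 2.529e+04 = 0.34003
20 log₁₀(0.34003) = -9.37 dB
∠(j160 + 160) = arctan(160/160) = 45.00°
∠[(j160)² + 21.5(j160) + 547.6] = ∠[-25052 + j3440] = 172.18°
∠G(j160) = 45.00° − 172.18° = -127.18°

|G| = -9.4 dB, ∠G = -127.2°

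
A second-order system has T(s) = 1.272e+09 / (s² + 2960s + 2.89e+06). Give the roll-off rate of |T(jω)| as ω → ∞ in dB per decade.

With 0 zeros and 2 poles, the high-frequency asymptotic slope is 20 × (0 − 2) = -40 dB/decade.

-40 dB/decade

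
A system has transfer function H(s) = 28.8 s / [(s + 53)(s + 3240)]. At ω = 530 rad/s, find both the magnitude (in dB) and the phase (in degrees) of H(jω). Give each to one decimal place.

|j530| = 530
|j530 + 53| = √(530² + 53²) = 532.6
|j530 + 3240| = √(530² + 3240²) = 3283
|H(j530)| = 28.8 × 530 / (532.6 × 3283) = 0.0087288
20 log₁₀(0.0087288) = -41.18 dB
∠(j530) = 90.00°
∠(j530 + 53) = arctan(530/53) = 84.29°
∠(j530 + 3240) = arctan(530/3240) = 9.29°
∠H(j530) = 90.00° − (84.29° + 9.29°) = -3.58°

|H| = -41.2 dB, ∠H = -3.6°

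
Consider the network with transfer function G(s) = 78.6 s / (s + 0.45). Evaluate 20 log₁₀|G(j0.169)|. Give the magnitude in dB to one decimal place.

28.8 dB

|j0.169| = 0.169
|j0.169 + 0.45| = √(0.169² + 0.45²) = 0.4807
|G(j0.169)| = 78.6 × 0.169 / 0.4807 = 27.634
20 log₁₀(27.634) = 28.83 dB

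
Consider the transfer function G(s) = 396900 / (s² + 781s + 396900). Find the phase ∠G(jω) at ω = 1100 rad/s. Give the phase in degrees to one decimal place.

-133.4°

∠[(j1100)² + 781(j1100) + 396900] = ∠[-8.131e+05 + j8.591e+05] = 133.42°
∠G(j1100) = −133.42° = -133.42°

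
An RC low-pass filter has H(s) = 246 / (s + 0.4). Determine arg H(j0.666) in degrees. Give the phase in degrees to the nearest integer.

∠(j0.666 + 0.4) = arctan(0.666/0.4) = 59.01°
∠H(j0.666) = −59.01° = -59.01°

-59°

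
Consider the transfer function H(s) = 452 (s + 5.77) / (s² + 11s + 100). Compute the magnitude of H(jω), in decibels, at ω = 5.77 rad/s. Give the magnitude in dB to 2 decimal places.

|j5.77 + 5.77| = √(5.77² + 5.77²) = 8.16
|(j5.77)² + 11(j5.77) + 100| = |66.707 + j63.47| = 92.08
|H(j5.77)| = 452 × 8.16 / 92.08 = 40.057
20 log₁₀(40.057) = 32.054 dB

32.05 dB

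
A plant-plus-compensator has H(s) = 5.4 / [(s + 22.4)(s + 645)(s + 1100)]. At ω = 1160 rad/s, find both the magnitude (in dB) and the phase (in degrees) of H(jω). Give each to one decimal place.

|H| = -173.2 dB, ∠H = -196.3 deg

|j1160 + 22.4| = √(1160² + 22.4²) = 1160
|j1160 + 645| = √(1160² + 645²) = 1327
|j1160 + 1100| = √(1160² + 1100²) = 1599
|H(j1160)| = 5.4 / (1160 × 1327 × 1599) = 2.1936e-09
20 log₁₀(2.1936e-09) = -173.18 dB
∠(j1160 + 22.4) = arctan(1160/22.4) = 88.89°
∠(j1160 + 645) = arctan(1160/645) = 60.92°
∠(j1160 + 1100) = arctan(1160/1100) = 46.52°
∠H(j1160) = − (88.89° + 60.92° + 46.52°) = -196.34°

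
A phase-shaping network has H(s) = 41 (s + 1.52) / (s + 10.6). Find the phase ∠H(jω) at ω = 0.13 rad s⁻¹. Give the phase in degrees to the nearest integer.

∠(j0.13 + 1.52) = arctan(0.13/1.52) = 4.89°
∠(j0.13 + 10.6) = arctan(0.13/10.6) = 0.70°
∠H(j0.13) = 4.89° − 0.70° = 4.19°

4°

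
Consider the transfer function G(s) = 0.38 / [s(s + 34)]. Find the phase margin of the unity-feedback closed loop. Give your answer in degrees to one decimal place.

90.0°

Gain crossover: |G(jω)| = 1 at ω ≈ 0.0112 rad/s.
∠G(j0.0112) = −90° − arctan(0.0112/34) ≈ -90.02°
PM = 180° + (-90.02°) = 89.98°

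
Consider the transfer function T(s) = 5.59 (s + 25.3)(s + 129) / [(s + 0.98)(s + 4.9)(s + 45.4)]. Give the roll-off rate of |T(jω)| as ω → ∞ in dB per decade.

-20 dB/decade

With 2 zeros and 3 poles, the high-frequency asymptotic slope is 20 × (2 − 3) = -20 dB/decade.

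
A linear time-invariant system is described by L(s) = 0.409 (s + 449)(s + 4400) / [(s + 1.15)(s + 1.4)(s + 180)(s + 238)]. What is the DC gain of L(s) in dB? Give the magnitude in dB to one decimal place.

L(0) = 0.409 × 449 × 4400 / (1.15 × 1.4 × 180 × 238) = 11.715
20 log₁₀(11.715) = 21.37 dB

21.4 dB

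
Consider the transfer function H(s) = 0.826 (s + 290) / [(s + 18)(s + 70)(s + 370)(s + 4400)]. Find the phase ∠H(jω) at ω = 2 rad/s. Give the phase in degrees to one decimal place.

∠(j2 + 290) = arctan(2/290) = 0.40°
∠(j2 + 18) = arctan(2/18) = 6.34°
∠(j2 + 70) = arctan(2/70) = 1.64°
∠(j2 + 370) = arctan(2/370) = 0.31°
∠(j2 + 4400) = arctan(2/4400) = 0.03°
∠H(j2) = 0.40° − (6.34° + 1.64° + 0.31° + 0.03°) = -7.92°

-7.9 deg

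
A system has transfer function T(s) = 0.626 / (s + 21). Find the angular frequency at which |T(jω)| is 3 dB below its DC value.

For a single-pole low-pass, the −3 dB point is at the pole: ω = 21 rad s⁻¹.

21 rad s⁻¹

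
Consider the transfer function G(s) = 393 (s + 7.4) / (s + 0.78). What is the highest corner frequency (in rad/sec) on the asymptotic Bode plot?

Break frequencies occur at each pole and zero magnitude: 0.78 rad/sec, 7.4 rad/sec.
The highest is 7.4 rad/sec.

7.4 rad/sec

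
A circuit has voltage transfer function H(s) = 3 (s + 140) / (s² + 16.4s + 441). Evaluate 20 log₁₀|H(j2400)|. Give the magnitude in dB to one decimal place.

-58.0 dB

|j2400 + 140| = √(2400² + 140²) = 2404
|(j2400)² + 16.4(j2400) + 441| = |-5.7596e+06 + j39360| = 5.76e+06
|H(j2400)| = 3 × 2404 / 5.76e+06 = 0.0012522
20 log₁₀(0.0012522) = -58.05 dB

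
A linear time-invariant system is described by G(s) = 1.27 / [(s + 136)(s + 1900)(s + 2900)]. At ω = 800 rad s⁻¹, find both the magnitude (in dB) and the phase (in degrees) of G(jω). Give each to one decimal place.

|j800 + 136| = √(800² + 136²) = 811.5
|j800 + 1900| = √(800² + 1900²) = 2062
|j800 + 2900| = √(800² + 2900²) = 3008
|G(j800)| = 1.27 / (811.5 × 2062 × 3008) = 2.5235e-10
20 log₁₀(2.5235e-10) = -191.96 dB
∠(j800 + 136) = arctan(800/136) = 80.35°
∠(j800 + 1900) = arctan(800/1900) = 22.83°
∠(j800 + 2900) = arctan(800/2900) = 15.42°
∠G(j800) = − (80.35° + 22.83° + 15.42°) = -118.61°

|G| = -192.0 dB, ∠G = -118.6°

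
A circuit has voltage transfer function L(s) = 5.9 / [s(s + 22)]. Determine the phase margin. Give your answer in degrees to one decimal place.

Gain crossover: |L(jω)| = 1 at ω ≈ 0.268 rad/s.
∠L(j0.268) = −90° − arctan(0.268/22) ≈ -90.70°
PM = 180° + (-90.70°) = 89.30°

89.3°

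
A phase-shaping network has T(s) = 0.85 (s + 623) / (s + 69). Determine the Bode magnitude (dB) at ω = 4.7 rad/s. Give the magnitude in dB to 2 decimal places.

|j4.7 + 623| = √(4.7² + 623²) = 623
|j4.7 + 69| = √(4.7² + 69²) = 69.16
|T(j4.7)| = 0.85 × 623 / 69.16 = 7.6571
20 log₁₀(7.6571) = 17.681 dB

17.68 dB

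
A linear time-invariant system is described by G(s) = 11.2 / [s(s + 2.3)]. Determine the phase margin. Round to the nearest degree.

Gain crossover: |G(jω)| = 1 at ω ≈ 2.98 rad/s.
∠G(j2.98) = −90° − arctan(2.98/2.3) ≈ -142.31°
PM = 180° + (-142.31°) = 37.69°

38°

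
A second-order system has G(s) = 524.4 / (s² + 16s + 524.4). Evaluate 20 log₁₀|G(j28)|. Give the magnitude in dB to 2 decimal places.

0.11 dB

|(j28)² + 16(j28) + 524.4| = |-259.6 + j448| = 517.8
|G(j28)| = 524.4 / 517.8 = 1.0128
20 log₁₀(1.0128) = 0.110 dB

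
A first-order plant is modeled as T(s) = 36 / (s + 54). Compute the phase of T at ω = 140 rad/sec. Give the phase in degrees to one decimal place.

∠(j140 + 54) = arctan(140/54) = 68.91°
∠T(j140) = −68.91° = -68.91°

-68.9 deg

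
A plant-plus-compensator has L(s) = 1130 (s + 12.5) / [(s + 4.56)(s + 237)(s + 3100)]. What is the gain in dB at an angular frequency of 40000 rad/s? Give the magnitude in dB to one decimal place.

-123.0 dB

|j40000 + 12.5| = √(40000² + 12.5²) = 4e+04
|j40000 + 4.56| = √(40000² + 4.56²) = 4e+04
|j40000 + 237| = √(40000² + 237²) = 4e+04
|j40000 + 3100| = √(40000² + 3100²) = 4.012e+04
|L(j40000)| = 1130 × 4e+04 / (4e+04 × 4e+04 × 4.012e+04) = 7.0413e-07
20 log₁₀(7.0413e-07) = -123.05 dB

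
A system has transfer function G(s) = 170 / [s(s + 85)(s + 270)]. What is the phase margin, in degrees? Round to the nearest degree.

Gain crossover: |G(jω)| = 1 at ω ≈ 0.00741 rad/s.
∠G(j0.00741) = −90° − arctan(0.00741/85) − arctan(0.00741/270) ≈ -90.01°
PM = 180° + (-90.01°) = 89.99°

90°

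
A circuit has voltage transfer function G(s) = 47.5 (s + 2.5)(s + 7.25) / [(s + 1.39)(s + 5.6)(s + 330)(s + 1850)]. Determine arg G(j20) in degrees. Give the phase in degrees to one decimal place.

-11.5 deg

∠(j20 + 2.5) = arctan(20/2.5) = 82.87°
∠(j20 + 7.25) = arctan(20/7.25) = 70.07°
∠(j20 + 1.39) = arctan(20/1.39) = 86.02°
∠(j20 + 5.6) = arctan(20/5.6) = 74.36°
∠(j20 + 330) = arctan(20/330) = 3.47°
∠(j20 + 1850) = arctan(20/1850) = 0.62°
∠G(j20) = 82.87° + 70.07° − (86.02° + 74.36° + 3.47° + 0.62°) = -11.52°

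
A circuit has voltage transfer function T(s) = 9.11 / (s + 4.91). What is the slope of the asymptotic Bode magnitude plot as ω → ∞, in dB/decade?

-20 dB/decade

With 0 zeros and 1 pole, the high-frequency asymptotic slope is 20 × (0 − 1) = -20 dB/decade.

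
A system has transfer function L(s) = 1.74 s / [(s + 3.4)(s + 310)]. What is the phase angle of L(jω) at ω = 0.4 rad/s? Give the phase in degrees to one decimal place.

∠(j0.4) = 90.00°
∠(j0.4 + 3.4) = arctan(0.4/3.4) = 6.71°
∠(j0.4 + 310) = arctan(0.4/310) = 0.07°
∠L(j0.4) = 90.00° − (6.71° + 0.07°) = 83.22°

83.2°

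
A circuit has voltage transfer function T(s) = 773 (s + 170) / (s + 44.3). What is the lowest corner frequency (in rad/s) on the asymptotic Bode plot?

44.3 rad/s

Break frequencies occur at each pole and zero magnitude: 44.3 rad/s, 170 rad/s.
The lowest is 44.3 rad/s.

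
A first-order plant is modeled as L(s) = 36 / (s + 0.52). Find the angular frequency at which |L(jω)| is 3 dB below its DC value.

0.52 rad s⁻¹

For a single-pole low-pass, the −3 dB point is at the pole: ω = 0.52 rad s⁻¹.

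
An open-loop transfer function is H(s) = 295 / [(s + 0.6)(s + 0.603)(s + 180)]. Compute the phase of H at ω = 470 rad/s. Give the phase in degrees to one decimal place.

∠(j470 + 0.6) = arctan(470/0.6) = 89.93°
∠(j470 + 0.603) = arctan(470/0.603) = 89.93°
∠(j470 + 180) = arctan(470/180) = 69.04°
∠H(j470) = − (89.93° + 89.93° + 69.04°) = -248.90°

-248.9 deg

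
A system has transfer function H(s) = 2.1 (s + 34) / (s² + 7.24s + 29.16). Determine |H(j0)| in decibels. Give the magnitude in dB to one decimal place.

7.8 dB

H(0) = 2.1 × 34 / 29.16 = 2.4486
20 log₁₀(2.4486) = 7.78 dB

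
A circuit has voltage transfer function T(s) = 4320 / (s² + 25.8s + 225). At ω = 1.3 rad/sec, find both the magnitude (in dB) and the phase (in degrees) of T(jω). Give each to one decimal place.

|(j1.3)² + 25.8(j1.3) + 225| = |223.31 + j33.54| = 225.8
|T(j1.3)| = 4320 / 225.8 = 19.131
20 log₁₀(19.131) = 25.63 dB
∠[(j1.3)² + 25.8(j1.3) + 225] = ∠[223.31 + j33.54] = 8.54°
∠T(j1.3) = −8.54° = -8.54°

|T| = 25.6 dB, ∠T = -8.5°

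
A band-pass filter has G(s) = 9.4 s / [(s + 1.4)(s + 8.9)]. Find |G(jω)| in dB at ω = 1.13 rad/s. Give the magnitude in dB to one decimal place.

-3.6 dB

|j1.13| = 1.13
|j1.13 + 1.4| = √(1.13² + 1.4²) = 1.799
|j1.13 + 8.9| = √(1.13² + 8.9²) = 8.971
|G(j1.13)| = 9.4 × 1.13 / (1.799 × 8.971) = 0.65808
20 log₁₀(0.65808) = -3.63 dB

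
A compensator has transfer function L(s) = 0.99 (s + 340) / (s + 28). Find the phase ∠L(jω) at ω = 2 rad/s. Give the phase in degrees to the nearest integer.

∠(j2 + 340) = arctan(2/340) = 0.34°
∠(j2 + 28) = arctan(2/28) = 4.09°
∠L(j2) = 0.34° − 4.09° = -3.75°

-4 deg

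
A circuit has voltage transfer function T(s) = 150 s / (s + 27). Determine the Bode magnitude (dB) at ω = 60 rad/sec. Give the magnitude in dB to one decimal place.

|j60| = 60
|j60 + 27| = √(60² + 27²) = 65.8
|T(j60)| = 150 × 60 / 65.8 = 136.79
20 log₁₀(136.79) = 42.72 dB

42.7 dB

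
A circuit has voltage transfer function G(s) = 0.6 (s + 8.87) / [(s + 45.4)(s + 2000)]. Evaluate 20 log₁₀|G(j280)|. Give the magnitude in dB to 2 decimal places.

|j280 + 8.87| = √(280² + 8.87²) = 280.1
|j280 + 45.4| = √(280² + 45.4²) = 283.7
|j280 + 2000| = √(280² + 2000²) = 2020
|G(j280)| = 0.6 × 280.1 / (283.7 × 2020) = 0.00029342
20 log₁₀(0.00029342) = -70.650 dB

-70.65 dB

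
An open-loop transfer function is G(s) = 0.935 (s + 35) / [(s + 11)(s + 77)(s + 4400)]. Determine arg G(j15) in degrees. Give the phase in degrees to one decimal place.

-41.8°

∠(j15 + 35) = arctan(15/35) = 23.20°
∠(j15 + 11) = arctan(15/11) = 53.75°
∠(j15 + 77) = arctan(15/77) = 11.02°
∠(j15 + 4400) = arctan(15/4400) = 0.20°
∠G(j15) = 23.20° − (53.75° + 11.02° + 0.20°) = -41.77°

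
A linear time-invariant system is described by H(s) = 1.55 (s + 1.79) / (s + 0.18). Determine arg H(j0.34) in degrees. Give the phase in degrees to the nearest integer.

-51°

∠(j0.34 + 1.79) = arctan(0.34/1.79) = 10.75°
∠(j0.34 + 0.18) = arctan(0.34/0.18) = 62.10°
∠H(j0.34) = 10.75° − 62.10° = -51.35°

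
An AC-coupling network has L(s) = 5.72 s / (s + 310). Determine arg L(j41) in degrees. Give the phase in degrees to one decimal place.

∠(j41) = 90.00°
∠(j41 + 310) = arctan(41/310) = 7.53°
∠L(j41) = 90.00° − 7.53° = 82.47°

82.5°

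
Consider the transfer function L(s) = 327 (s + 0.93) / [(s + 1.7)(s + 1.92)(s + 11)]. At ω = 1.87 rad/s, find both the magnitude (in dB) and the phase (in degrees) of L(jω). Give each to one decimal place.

|j1.87 + 0.93| = √(1.87² + 0.93²) = 2.088
|j1.87 + 1.7| = √(1.87² + 1.7²) = 2.527
|j1.87 + 1.92| = √(1.87² + 1.92²) = 2.68
|j1.87 + 11| = √(1.87² + 11²) = 11.16
|L(j1.87)| = 327 × 2.088 / (2.527 × 2.68 × 11.16) = 9.0364
20 log₁₀(9.0364) = 19.12 dB
∠(j1.87 + 0.93) = arctan(1.87/0.93) = 63.56°
∠(j1.87 + 1.7) = arctan(1.87/1.7) = 47.73°
∠(j1.87 + 1.92) = arctan(1.87/1.92) = 44.24°
∠(j1.87 + 11) = arctan(1.87/11) = 9.65°
∠L(j1.87) = 63.56° − (47.73° + 44.24° + 9.65°) = -38.06°

|L| = 19.1 dB, ∠L = -38.1°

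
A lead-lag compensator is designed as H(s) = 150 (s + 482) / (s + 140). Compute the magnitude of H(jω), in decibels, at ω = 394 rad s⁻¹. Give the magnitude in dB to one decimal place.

47.0 dB

|j394 + 482| = √(394² + 482²) = 622.5
|j394 + 140| = √(394² + 140²) = 418.1
|H(j394)| = 150 × 622.5 / 418.1 = 223.33
20 log₁₀(223.33) = 46.98 dB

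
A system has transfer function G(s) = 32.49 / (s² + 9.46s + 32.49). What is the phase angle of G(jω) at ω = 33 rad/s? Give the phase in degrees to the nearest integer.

∠[(j33)² + 9.46(j33) + 32.49] = ∠[-1056.5 + j312.18] = 163.54°
∠G(j33) = −163.54° = -163.54°

-164 deg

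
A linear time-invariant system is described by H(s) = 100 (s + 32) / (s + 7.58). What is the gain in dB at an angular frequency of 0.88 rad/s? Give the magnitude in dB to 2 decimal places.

52.45 dB

|j0.88 + 32| = √(0.88² + 32²) = 32.01
|j0.88 + 7.58| = √(0.88² + 7.58²) = 7.631
|H(j0.88)| = 100 × 32.01 / 7.631 = 419.51
20 log₁₀(419.51) = 52.455 dB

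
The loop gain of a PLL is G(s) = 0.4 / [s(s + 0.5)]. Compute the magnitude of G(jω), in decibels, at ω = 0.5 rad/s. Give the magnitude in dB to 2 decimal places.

|j0.5 + 0.5| = √(0.5² + 0.5²) = 0.7071
|j0.5| = 0.5
|G(j0.5)| = 0.4 / (0.7071 × 0.5) = 1.1314
20 log₁₀(1.1314) = 1.072 dB

1.07 dB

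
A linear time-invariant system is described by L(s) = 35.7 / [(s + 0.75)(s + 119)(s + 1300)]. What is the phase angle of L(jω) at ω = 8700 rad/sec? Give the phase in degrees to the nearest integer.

∠(j8700 + 0.75) = arctan(8700/0.75) = 90.00°
∠(j8700 + 119) = arctan(8700/119) = 89.22°
∠(j8700 + 1300) = arctan(8700/1300) = 81.50°
∠L(j8700) = − (90.00° + 89.22° + 81.50°) = -260.71°

-261°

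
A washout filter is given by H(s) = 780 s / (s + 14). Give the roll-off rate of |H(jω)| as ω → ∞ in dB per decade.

With 1 zero and 1 pole, the high-frequency asymptotic slope is 20 × (1 − 1) = 0 dB/decade.

0 dB/decade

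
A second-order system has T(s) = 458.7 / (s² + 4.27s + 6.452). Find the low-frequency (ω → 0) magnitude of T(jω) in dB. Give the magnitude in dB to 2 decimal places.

37.04 dB

T(0) = 458.7 / 6.452 = 71.094
20 log₁₀(71.094) = 37.037 dB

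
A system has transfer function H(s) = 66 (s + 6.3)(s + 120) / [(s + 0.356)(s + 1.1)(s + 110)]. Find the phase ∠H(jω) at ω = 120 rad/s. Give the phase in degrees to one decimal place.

-94.8 deg

∠(j120 + 6.3) = arctan(120/6.3) = 86.99°
∠(j120 + 120) = arctan(120/120) = 45.00°
∠(j120 + 0.356) = arctan(120/0.356) = 89.83°
∠(j120 + 1.1) = arctan(120/1.1) = 89.47°
∠(j120 + 110) = arctan(120/110) = 47.49°
∠H(j120) = 86.99° + 45.00° − (89.83° + 89.47° + 47.49°) = -94.80°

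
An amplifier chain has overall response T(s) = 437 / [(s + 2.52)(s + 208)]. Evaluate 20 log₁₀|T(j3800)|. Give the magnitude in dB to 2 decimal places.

|j3800 + 2.52| = √(3800² + 2.52²) = 3800
|j3800 + 208| = √(3800² + 208²) = 3806
|T(j3800)| = 437 / (3800 × 3806) = 3.0218e-05
20 log₁₀(3.0218e-05) = -90.395 dB

-90.39 dB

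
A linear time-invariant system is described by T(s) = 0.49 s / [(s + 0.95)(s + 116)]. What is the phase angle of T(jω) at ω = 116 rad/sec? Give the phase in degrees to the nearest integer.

∠(j116) = 90.00°
∠(j116 + 0.95) = arctan(116/0.95) = 89.53°
∠(j116 + 116) = arctan(116/116) = 45.00°
∠T(j116) = 90.00° − (89.53° + 45.00°) = -44.53°

-45°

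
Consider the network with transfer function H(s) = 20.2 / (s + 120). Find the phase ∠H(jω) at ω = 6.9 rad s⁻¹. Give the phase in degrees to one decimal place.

-3.3°

∠(j6.9 + 120) = arctan(6.9/120) = 3.29°
∠H(j6.9) = −3.29° = -3.29°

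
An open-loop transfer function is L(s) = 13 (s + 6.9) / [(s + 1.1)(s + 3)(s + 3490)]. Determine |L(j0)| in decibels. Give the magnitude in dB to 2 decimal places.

L(0) = 13 × 6.9 / (1.1 × 3 × 3490) = 0.0077885
20 log₁₀(0.0077885) = -42.171 dB

-42.17 dB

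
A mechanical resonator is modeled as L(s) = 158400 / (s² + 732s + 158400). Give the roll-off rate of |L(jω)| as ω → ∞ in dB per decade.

With 0 zeros and 2 poles, the high-frequency asymptotic slope is 20 × (0 − 2) = -40 dB/decade.

-40 dB/decade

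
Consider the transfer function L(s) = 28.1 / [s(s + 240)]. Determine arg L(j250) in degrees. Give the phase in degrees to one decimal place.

∠(j250 + 240) = arctan(250/240) = 46.17°
∠(j250) = 90.00°
∠L(j250) = − (46.17° + 90.00°) = -136.17°

-136.2°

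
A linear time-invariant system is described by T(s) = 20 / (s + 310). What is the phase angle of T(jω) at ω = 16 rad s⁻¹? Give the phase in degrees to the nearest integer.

-3°

∠(j16 + 310) = arctan(16/310) = 2.95°
∠T(j16) = −2.95° = -2.95°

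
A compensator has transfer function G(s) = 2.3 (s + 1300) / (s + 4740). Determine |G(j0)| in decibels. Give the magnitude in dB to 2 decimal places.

-4.00 dB

G(0) = 2.3 × 1300 / 4740 = 0.6308
20 log₁₀(0.6308) = -4.002 dB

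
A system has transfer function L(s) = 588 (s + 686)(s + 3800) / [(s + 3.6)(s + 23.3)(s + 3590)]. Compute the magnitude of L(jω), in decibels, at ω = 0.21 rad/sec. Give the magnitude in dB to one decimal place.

|j0.21 + 686| = √(0.21² + 686²) = 686
|j0.21 + 3800| = √(0.21² + 3800²) = 3800
|j0.21 + 3.6| = √(0.21² + 3.6²) = 3.606
|j0.21 + 23.3| = √(0.21² + 23.3²) = 23.3
|j0.21 + 3590| = √(0.21² + 3590²) = 3590
|L(j0.21)| = 588 × 686 × 3800 / (3.606 × 23.3 × 3590) = 5081.3
20 log₁₀(5081.3) = 74.12 dB

74.1 dB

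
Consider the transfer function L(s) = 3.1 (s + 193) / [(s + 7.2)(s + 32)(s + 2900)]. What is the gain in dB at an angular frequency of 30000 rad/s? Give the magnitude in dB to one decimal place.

-169.3 dB

|j30000 + 193| = √(30000² + 193²) = 3e+04
|j30000 + 7.2| = √(30000² + 7.2²) = 3e+04
|j30000 + 32| = √(30000² + 32²) = 3e+04
|j30000 + 2900| = √(30000² + 2900²) = 3.014e+04
|L(j30000)| = 3.1 × 3e+04 / (3e+04 × 3e+04 × 3.014e+04) = 3.4285e-09
20 log₁₀(3.4285e-09) = -169.30 dB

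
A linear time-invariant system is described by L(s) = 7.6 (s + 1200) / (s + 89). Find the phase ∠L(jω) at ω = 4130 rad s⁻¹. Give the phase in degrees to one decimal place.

∠(j4130 + 1200) = arctan(4130/1200) = 73.80°
∠(j4130 + 89) = arctan(4130/89) = 88.77°
∠L(j4130) = 73.80° − 88.77° = -14.97°

-15.0°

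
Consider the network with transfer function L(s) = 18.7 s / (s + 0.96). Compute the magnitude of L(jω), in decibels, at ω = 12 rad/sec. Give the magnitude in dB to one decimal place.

|j12| = 12
|j12 + 0.96| = √(12² + 0.96²) = 12.04
|L(j12)| = 18.7 × 12 / 12.04 = 18.64
20 log₁₀(18.64) = 25.41 dB

25.4 dB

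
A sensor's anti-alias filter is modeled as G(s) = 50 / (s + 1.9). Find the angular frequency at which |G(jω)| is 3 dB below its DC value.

1.9 rad/sec

For a single-pole low-pass, the −3 dB point is at the pole: ω = 1.9 rad/sec.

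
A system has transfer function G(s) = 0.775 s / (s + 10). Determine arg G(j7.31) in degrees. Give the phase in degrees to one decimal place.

53.8 deg

∠(j7.31) = 90.00°
∠(j7.31 + 10) = arctan(7.31/10) = 36.17°
∠G(j7.31) = 90.00° − 36.17° = 53.83°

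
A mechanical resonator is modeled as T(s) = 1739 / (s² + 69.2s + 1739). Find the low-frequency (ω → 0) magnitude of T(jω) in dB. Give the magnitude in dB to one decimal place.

T(0) = 1739 / 1739 = 1
20 log₁₀(1) = 0.00 dB

0.0 dB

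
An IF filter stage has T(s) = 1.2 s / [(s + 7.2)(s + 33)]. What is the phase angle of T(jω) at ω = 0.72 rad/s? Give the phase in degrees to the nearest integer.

83°

∠(j0.72) = 90.00°
∠(j0.72 + 7.2) = arctan(0.72/7.2) = 5.71°
∠(j0.72 + 33) = arctan(0.72/33) = 1.25°
∠T(j0.72) = 90.00° − (5.71° + 1.25°) = 83.04°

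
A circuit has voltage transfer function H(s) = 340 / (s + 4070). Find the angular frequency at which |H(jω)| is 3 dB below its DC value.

For a single-pole low-pass, the −3 dB point is at the pole: ω = 4070 rad/sec.

4070 rad/sec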